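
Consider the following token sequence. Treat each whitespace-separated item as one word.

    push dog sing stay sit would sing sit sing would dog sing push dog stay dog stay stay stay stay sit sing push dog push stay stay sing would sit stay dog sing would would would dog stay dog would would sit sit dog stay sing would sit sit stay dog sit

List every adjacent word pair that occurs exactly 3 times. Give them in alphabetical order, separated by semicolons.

Bigram counts meeting the condition (exactly 3 times):
  dog sing: 3
  push dog: 3
  would sit: 3
  would would: 3

dog sing; push dog; would sit; would would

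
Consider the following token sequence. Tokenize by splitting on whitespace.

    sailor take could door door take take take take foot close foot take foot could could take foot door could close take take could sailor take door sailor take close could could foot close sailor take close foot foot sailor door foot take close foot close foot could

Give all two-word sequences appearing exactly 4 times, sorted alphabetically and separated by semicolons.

Bigram counts meeting the condition (exactly 4 times):
  close foot: 4
  sailor take: 4
  take take: 4

close foot; sailor take; take take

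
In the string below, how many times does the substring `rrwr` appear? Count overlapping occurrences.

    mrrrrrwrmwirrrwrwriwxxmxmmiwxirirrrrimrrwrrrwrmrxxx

Sliding a length-4 window over the 51 characters (48 positions):
  position 5–8: rrwr
  position 13–16: rrwr
  position 39–42: rrwr
  position 43–46: rrwr

4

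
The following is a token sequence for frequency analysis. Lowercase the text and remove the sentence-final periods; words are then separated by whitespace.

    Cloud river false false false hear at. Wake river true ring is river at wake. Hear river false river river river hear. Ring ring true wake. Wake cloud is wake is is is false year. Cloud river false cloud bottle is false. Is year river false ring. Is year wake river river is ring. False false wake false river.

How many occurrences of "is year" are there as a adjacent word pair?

2

Scanning the 58 overlapping bigram windows for "is year":
  position 43–44: is year
  position 48–49: is year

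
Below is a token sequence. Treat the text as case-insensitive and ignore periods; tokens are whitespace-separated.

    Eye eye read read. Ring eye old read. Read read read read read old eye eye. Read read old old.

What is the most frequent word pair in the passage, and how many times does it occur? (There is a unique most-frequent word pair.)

Bigram frequencies (highest first):
  read read: 7
  eye eye: 2
  eye read: 2
  read old: 2
  read ring: 1
  ring eye: 1
  … (4 more, each ≤ 1)

"read read", 7 times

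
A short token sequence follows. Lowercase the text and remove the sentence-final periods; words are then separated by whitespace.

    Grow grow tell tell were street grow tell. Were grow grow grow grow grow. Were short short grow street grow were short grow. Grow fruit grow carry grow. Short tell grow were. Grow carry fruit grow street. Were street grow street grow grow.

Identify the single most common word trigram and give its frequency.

Trigram frequencies (highest first):
  grow grow grow: 3
  were street grow: 2
  grow were short: 2
  grow street grow: 2
  grow grow tell: 1
  grow tell tell: 1
  … (30 more, each ≤ 1)

"grow grow grow", 3 times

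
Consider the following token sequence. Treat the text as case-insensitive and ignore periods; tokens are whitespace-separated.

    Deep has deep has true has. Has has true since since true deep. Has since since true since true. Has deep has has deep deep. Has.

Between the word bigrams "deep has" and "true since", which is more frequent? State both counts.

"deep has": 5 occurrences
"true since": 2 occurrences

"deep has" (5 vs 2)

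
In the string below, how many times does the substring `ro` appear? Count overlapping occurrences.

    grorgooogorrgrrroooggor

2

Sliding a length-2 window over the 23 characters (22 positions):
  position 2–3: ro
  position 16–17: ro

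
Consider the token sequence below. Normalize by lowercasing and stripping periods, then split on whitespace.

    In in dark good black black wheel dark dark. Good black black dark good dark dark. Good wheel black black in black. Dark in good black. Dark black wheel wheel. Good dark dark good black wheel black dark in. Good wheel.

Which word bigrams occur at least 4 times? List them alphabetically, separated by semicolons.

black dark; dark good; good black

Bigram counts meeting the condition (at least 4 times):
  black dark: 4
  dark good: 5
  good black: 4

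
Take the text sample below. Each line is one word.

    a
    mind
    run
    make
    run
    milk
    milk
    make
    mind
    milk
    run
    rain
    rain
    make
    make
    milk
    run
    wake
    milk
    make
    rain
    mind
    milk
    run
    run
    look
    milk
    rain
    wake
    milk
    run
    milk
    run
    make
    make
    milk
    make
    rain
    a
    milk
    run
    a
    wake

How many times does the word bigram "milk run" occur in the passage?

Scanning the 42 overlapping bigram windows for "milk run":
  position 10–11: milk run
  position 16–17: milk run
  position 23–24: milk run
  position 30–31: milk run
  position 32–33: milk run
  position 40–41: milk run

6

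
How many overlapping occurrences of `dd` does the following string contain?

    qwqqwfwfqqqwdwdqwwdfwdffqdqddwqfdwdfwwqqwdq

Sliding a length-2 window over the 43 characters (42 positions):
  position 28–29: dd

1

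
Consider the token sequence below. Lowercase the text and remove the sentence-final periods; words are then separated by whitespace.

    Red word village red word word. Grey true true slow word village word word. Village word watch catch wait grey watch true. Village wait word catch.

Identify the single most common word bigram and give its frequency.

Bigram frequencies (highest first):
  word village: 3
  red word: 2
  word word: 2
  village word: 2
  village red: 1
  word grey: 1
  … (14 more, each ≤ 1)

"word village", 3 times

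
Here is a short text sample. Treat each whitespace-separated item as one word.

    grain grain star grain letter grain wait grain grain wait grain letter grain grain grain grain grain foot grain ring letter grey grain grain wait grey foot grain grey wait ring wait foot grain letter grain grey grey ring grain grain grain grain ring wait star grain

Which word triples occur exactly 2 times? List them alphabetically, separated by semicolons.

grain grain wait; grain wait grain

Trigram counts meeting the condition (exactly 2 times):
  grain grain wait: 2
  grain wait grain: 2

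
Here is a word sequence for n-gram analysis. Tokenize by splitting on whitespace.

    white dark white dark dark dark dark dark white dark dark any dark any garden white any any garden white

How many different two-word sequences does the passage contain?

20 tokens → 19 bigram windows in total.
Repeated bigrams (each contributes count−1 duplicates):
  dark dark: 5
  white dark: 3
  any garden: 2
  dark any: 2
  dark white: 2
  garden white: 2
10 duplicate windows → 19 − 10 = 9 distinct.

9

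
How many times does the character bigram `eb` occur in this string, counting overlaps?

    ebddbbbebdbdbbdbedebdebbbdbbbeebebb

6

Sliding a length-2 window over the 35 characters (34 positions):
  position 1–2: eb
  position 8–9: eb
  position 19–20: eb
  position 22–23: eb
  position 31–32: eb
  position 33–34: eb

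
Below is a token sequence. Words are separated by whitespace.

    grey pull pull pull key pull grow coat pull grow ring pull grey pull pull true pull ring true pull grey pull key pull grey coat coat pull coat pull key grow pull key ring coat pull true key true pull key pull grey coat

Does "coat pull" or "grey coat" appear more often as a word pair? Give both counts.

"coat pull": 4 occurrences
"grey coat": 2 occurrences

"coat pull" (4 vs 2)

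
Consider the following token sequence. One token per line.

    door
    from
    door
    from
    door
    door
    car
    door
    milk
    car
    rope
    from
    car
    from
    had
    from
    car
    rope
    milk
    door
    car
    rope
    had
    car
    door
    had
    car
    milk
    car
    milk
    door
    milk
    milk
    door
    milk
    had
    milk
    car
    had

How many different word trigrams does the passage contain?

35

39 tokens → 37 trigram windows in total.
Repeated trigrams (each contributes count−1 duplicates):
  door from door: 2
  milk door milk: 2
2 duplicate windows → 37 − 2 = 35 distinct.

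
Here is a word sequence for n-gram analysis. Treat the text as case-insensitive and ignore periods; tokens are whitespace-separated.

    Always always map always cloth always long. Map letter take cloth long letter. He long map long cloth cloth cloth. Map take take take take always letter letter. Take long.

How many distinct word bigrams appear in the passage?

30 tokens → 29 bigram windows in total.
Repeated bigrams (each contributes count−1 duplicates):
  take take: 3
  cloth cloth: 2
  letter take: 2
  long map: 2
5 duplicate windows → 29 − 5 = 24 distinct.

24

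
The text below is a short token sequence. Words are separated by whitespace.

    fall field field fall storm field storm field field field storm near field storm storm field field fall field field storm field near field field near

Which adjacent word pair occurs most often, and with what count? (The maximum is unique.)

Bigram frequencies (highest first):
  field field: 6
  storm field: 4
  field storm: 4
  fall field: 2
  field fall: 2
  near field: 2
  … (4 more, each ≤ 2)

"field field", 6 times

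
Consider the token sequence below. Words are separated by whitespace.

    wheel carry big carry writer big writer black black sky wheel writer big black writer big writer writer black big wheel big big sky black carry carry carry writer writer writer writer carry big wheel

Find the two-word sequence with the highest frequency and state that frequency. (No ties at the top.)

Bigram frequencies (highest first):
  writer writer: 4
  writer big: 3
  carry big: 2
  carry writer: 2
  big writer: 2
  writer black: 2
  … (17 more, each ≤ 2)

"writer writer", 4 times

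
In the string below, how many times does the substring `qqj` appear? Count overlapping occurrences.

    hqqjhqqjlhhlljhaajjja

2

Sliding a length-3 window over the 21 characters (19 positions):
  position 2–4: qqj
  position 6–8: qqj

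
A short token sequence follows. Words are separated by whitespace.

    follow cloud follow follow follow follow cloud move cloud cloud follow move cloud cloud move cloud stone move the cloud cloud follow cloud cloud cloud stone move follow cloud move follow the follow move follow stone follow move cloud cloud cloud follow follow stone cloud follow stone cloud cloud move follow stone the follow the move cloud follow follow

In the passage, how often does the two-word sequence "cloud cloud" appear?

Scanning the 58 overlapping bigram windows for "cloud cloud":
  position 9–10: cloud cloud
  position 13–14: cloud cloud
  position 20–21: cloud cloud
  position 23–24: cloud cloud
  position 24–25: cloud cloud
  position 39–40: cloud cloud
  position 40–41: cloud cloud
  position 48–49: cloud cloud

8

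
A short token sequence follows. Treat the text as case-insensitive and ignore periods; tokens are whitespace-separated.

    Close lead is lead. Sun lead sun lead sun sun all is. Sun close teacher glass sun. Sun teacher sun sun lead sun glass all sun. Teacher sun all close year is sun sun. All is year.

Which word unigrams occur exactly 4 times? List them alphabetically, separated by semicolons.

Unigram counts meeting the condition (exactly 4 times):
  all: 4
  is: 4

all; is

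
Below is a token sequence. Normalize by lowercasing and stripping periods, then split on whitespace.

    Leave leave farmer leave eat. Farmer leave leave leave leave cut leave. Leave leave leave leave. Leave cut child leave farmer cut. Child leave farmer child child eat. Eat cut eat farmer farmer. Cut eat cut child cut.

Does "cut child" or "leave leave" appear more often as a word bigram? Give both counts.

"cut child": 3 occurrences
"leave leave": 9 occurrences

"leave leave" (9 vs 3)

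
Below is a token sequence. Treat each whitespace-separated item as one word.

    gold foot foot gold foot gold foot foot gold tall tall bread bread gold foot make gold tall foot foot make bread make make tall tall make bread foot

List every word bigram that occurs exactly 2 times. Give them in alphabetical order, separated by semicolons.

foot make; gold tall; make bread; tall tall

Bigram counts meeting the condition (exactly 2 times):
  foot make: 2
  gold tall: 2
  make bread: 2
  tall tall: 2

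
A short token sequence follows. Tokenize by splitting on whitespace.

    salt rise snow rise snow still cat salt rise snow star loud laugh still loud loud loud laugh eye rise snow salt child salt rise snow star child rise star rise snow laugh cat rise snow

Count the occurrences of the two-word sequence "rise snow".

7

Scanning the 35 overlapping bigram windows for "rise snow":
  position 2–3: rise snow
  position 4–5: rise snow
  position 9–10: rise snow
  position 20–21: rise snow
  position 25–26: rise snow
  position 31–32: rise snow
  position 35–36: rise snow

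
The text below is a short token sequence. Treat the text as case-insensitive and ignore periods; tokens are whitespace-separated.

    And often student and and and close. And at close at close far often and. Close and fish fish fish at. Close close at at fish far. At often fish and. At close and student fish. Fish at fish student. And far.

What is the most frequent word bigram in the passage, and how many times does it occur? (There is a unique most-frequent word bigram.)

"at close", 4 times

Bigram frequencies (highest first):
  at close: 4
  close and: 3
  fish fish: 3
  student and: 2
  and and: 2
  and close: 2
  … (21 more, each ≤ 2)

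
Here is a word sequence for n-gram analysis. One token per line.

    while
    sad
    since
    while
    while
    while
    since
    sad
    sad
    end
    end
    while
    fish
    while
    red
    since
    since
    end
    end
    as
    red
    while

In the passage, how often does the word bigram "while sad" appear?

1

Scanning the 21 overlapping bigram windows for "while sad":
  position 1–2: while sad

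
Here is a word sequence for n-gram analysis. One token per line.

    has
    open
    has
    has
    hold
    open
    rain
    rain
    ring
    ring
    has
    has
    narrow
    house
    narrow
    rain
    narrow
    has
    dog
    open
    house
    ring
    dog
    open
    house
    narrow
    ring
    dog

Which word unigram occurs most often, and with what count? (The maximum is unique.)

Unigram frequencies (highest first):
  has: 6
  open: 4
  ring: 4
  narrow: 4
  rain: 3
  house: 3
  … (2 more, each ≤ 3)

"has", 6 times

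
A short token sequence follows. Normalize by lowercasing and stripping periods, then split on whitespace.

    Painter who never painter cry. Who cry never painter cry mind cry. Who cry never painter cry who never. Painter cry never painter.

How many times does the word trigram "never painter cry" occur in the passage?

Scanning the 21 overlapping trigram windows for "never painter cry":
  position 3–5: never painter cry
  position 8–10: never painter cry
  position 15–17: never painter cry
  position 19–21: never painter cry

4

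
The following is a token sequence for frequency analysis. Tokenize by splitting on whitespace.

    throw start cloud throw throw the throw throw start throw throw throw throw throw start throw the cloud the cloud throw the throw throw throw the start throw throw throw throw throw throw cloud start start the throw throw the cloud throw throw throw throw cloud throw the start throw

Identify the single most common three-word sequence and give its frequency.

Trigram frequencies (highest first):
  throw throw throw: 10
  throw throw the: 3
  the throw throw: 3
  cloud throw throw: 2
  throw the throw: 2
  throw throw start: 2
  … (18 more, each ≤ 2)

"throw throw throw", 10 times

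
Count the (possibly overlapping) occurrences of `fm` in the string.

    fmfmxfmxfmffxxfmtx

5

Sliding a length-2 window over the 18 characters (17 positions):
  position 1–2: fm
  position 3–4: fm
  position 6–7: fm
  position 9–10: fm
  position 15–16: fm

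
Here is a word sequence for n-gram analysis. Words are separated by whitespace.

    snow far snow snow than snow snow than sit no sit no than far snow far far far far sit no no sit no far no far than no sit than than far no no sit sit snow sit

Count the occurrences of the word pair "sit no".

Scanning the 38 overlapping bigram windows for "sit no":
  position 9–10: sit no
  position 11–12: sit no
  position 20–21: sit no
  position 23–24: sit no

4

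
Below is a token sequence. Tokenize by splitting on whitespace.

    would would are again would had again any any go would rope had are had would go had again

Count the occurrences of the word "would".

5

Scanning the 19 tokens for "would":
  position 1: would
  position 2: would
  position 5: would
  position 11: would
  position 16: would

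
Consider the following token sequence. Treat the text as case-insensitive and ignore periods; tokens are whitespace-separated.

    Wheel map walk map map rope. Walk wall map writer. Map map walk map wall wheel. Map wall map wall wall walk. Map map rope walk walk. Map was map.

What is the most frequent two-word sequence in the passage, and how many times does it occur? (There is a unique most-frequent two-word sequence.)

Bigram frequencies (highest first):
  walk map: 4
  map map: 3
  map wall: 3
  wheel map: 2
  map walk: 2
  map rope: 2
  … (11 more, each ≤ 2)

"walk map", 4 times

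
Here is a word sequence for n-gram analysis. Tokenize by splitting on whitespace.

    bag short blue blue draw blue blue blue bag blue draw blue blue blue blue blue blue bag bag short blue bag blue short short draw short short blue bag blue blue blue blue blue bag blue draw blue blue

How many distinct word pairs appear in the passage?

12

40 tokens → 39 bigram windows in total.
Repeated bigrams (each contributes count−1 duplicates):
  blue blue: 13
  blue bag: 5
  bag blue: 4
  blue draw: 3
  draw blue: 3
  short blue: 3
  bag short: 2
  short short: 2
27 duplicate windows → 39 − 27 = 12 distinct.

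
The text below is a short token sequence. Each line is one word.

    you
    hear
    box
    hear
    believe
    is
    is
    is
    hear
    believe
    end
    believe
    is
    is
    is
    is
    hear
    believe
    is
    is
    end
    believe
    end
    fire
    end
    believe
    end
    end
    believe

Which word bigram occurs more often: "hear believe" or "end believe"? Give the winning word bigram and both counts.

"hear believe": 3 occurrences
"end believe": 4 occurrences

"end believe" (4 vs 3)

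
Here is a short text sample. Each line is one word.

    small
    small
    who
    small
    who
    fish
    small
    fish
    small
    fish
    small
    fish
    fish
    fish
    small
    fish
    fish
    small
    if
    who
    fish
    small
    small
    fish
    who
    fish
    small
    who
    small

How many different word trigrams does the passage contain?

18

29 tokens → 27 trigram windows in total.
Repeated trigrams (each contributes count−1 duplicates):
  fish small fish: 4
  who fish small: 3
  fish fish small: 2
  small fish fish: 2
  small fish small: 2
  small who small: 2
9 duplicate windows → 27 − 9 = 18 distinct.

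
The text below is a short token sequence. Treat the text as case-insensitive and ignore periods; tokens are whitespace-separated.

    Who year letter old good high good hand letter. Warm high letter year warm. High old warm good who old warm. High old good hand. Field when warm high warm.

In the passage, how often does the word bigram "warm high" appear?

Scanning the 29 overlapping bigram windows for "warm high":
  position 10–11: warm high
  position 14–15: warm high
  position 21–22: warm high
  position 28–29: warm high

4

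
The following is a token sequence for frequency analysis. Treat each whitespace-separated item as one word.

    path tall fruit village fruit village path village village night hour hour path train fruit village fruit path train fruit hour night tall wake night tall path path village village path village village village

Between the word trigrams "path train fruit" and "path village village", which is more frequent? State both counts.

"path village village" (3 vs 2)

"path train fruit": 2 occurrences
"path village village": 3 occurrences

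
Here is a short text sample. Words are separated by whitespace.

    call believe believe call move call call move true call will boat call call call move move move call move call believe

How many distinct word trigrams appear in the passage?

18

22 tokens → 20 trigram windows in total.
Repeated trigrams (each contributes count−1 duplicates):
  call call move: 2
  call move call: 2
2 duplicate windows → 20 − 2 = 18 distinct.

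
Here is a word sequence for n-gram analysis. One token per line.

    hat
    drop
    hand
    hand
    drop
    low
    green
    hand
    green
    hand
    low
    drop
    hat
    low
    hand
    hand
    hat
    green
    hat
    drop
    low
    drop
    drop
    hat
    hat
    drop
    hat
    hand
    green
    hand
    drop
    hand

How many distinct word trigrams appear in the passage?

32 tokens → 30 trigram windows in total.
Repeated trigrams (each contributes count−1 duplicates):
  hand green hand: 2
1 duplicate windows → 30 − 1 = 29 distinct.

29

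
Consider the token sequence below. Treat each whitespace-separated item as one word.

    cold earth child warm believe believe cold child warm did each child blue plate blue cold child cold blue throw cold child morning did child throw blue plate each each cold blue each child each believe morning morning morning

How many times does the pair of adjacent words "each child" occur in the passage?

Scanning the 38 overlapping bigram windows for "each child":
  position 11–12: each child
  position 33–34: each child

2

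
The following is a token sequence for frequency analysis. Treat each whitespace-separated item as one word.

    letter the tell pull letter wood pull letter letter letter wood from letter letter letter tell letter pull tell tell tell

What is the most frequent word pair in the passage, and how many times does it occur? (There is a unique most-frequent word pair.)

"letter letter", 4 times

Bigram frequencies (highest first):
  letter letter: 4
  pull letter: 2
  letter wood: 2
  tell tell: 2
  letter the: 1
  the tell: 1
  … (8 more, each ≤ 1)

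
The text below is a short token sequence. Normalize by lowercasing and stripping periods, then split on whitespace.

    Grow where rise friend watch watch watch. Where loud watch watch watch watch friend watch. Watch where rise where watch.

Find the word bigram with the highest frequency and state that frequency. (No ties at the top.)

"watch watch", 6 times

Bigram frequencies (highest first):
  watch watch: 6
  where rise: 2
  friend watch: 2
  watch where: 2
  grow where: 1
  rise friend: 1
  … (5 more, each ≤ 1)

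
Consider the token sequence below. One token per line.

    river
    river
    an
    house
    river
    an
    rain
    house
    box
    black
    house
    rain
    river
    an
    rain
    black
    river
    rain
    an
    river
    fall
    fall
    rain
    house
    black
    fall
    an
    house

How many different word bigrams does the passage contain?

22

28 tokens → 27 bigram windows in total.
Repeated bigrams (each contributes count−1 duplicates):
  river an: 3
  an house: 2
  an rain: 2
  rain house: 2
5 duplicate windows → 27 − 5 = 22 distinct.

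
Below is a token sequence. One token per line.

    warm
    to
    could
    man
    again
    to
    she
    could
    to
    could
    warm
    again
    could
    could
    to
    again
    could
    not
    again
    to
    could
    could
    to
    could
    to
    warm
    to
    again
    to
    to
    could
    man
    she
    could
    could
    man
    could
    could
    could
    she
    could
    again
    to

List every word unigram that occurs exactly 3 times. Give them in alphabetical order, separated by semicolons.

man; she; warm

Unigram counts meeting the condition (exactly 3 times):
  man: 3
  she: 3
  warm: 3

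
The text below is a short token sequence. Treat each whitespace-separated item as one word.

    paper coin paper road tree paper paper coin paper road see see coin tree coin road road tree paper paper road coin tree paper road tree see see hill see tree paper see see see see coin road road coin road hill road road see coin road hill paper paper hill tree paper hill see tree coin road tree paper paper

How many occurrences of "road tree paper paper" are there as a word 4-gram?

Scanning the 58 overlapping 4-gram windows for "road tree paper paper":
  position 4–7: road tree paper paper
  position 17–20: road tree paper paper
  position 58–61: road tree paper paper

3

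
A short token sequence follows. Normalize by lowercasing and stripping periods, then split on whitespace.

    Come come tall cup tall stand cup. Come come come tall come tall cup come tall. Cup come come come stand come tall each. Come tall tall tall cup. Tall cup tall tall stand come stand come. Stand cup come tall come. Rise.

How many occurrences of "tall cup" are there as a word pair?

5

Scanning the 42 overlapping bigram windows for "tall cup":
  position 3–4: tall cup
  position 13–14: tall cup
  position 16–17: tall cup
  position 28–29: tall cup
  position 30–31: tall cup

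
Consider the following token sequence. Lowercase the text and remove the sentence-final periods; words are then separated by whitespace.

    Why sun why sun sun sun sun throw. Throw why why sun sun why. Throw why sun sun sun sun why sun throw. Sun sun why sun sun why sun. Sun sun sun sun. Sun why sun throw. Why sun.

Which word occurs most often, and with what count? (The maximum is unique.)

Unigram frequencies (highest first):
  sun: 24
  why: 11
  throw: 5

"sun", 24 times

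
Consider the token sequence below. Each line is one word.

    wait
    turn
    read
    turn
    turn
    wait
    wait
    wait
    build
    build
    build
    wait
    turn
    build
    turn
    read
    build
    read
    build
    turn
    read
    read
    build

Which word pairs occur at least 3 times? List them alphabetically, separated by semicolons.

read build; turn read

Bigram counts meeting the condition (at least 3 times):
  read build: 3
  turn read: 3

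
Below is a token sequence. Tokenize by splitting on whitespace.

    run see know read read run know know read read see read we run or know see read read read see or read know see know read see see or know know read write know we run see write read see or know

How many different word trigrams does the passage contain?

35

43 tokens → 41 trigram windows in total.
Repeated trigrams (each contributes count−1 duplicates):
  know know read: 2
  know read read: 2
  read read see: 2
  read see or: 2
  see know read: 2
  see or know: 2
6 duplicate windows → 41 − 6 = 35 distinct.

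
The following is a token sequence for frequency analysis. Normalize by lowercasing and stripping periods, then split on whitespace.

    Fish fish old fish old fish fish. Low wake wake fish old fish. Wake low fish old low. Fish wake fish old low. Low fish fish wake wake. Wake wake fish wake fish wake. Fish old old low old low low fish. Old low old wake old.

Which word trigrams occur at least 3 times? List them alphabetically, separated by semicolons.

fish old fish; fish old low; fish wake fish; wake fish old

Trigram counts meeting the condition (at least 3 times):
  fish old fish: 3
  fish old low: 3
  fish wake fish: 3
  wake fish old: 3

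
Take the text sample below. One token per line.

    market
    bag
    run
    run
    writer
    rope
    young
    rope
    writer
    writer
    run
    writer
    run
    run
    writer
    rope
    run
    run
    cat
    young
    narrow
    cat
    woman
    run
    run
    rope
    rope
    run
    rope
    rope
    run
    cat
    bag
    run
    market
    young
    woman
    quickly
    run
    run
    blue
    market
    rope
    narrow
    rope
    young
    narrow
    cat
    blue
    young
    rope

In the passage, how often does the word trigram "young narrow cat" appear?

2

Scanning the 49 overlapping trigram windows for "young narrow cat":
  position 20–22: young narrow cat
  position 46–48: young narrow cat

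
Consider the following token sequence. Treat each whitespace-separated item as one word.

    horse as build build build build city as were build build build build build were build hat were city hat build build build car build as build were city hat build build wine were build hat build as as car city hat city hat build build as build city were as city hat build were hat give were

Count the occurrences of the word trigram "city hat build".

4

Scanning the 56 overlapping trigram windows for "city hat build":
  position 19–21: city hat build
  position 29–31: city hat build
  position 43–45: city hat build
  position 52–54: city hat build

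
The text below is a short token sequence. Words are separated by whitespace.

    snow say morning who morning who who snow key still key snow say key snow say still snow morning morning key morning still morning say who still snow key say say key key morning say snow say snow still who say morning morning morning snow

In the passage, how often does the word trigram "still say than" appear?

0

Scanning the 43 overlapping trigram windows for "still say than":
  (none found)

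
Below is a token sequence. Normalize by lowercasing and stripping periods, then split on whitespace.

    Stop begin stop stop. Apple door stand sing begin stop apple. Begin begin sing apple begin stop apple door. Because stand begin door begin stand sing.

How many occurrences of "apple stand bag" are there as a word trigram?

Scanning the 24 overlapping trigram windows for "apple stand bag":
  (none found)

0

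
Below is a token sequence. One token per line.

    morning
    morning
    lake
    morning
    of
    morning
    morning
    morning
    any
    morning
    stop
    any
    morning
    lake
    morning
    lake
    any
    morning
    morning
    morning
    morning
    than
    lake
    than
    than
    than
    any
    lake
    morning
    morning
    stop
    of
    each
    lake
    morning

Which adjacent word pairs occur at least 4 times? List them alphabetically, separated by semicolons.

lake morning; morning morning

Bigram counts meeting the condition (at least 4 times):
  lake morning: 4
  morning morning: 7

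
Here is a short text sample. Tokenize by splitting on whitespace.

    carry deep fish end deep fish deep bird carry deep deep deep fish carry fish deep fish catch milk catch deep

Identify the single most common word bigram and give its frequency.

"deep fish", 4 times

Bigram frequencies (highest first):
  deep fish: 4
  carry deep: 2
  fish deep: 2
  deep deep: 2
  fish end: 1
  end deep: 1
  … (8 more, each ≤ 1)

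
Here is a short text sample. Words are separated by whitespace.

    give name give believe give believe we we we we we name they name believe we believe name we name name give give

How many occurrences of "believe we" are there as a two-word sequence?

Scanning the 22 overlapping bigram windows for "believe we":
  position 6–7: believe we
  position 15–16: believe we

2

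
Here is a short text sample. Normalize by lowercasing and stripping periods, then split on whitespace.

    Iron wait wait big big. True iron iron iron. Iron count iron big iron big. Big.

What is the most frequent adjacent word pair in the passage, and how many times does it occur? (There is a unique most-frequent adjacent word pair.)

"iron iron", 3 times

Bigram frequencies (highest first):
  iron iron: 3
  big big: 2
  iron big: 2
  iron wait: 1
  wait wait: 1
  wait big: 1
  … (5 more, each ≤ 1)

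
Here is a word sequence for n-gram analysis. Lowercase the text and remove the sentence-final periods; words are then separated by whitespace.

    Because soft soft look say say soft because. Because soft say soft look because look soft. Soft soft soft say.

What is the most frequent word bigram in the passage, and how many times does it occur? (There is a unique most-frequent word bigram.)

Bigram frequencies (highest first):
  soft soft: 4
  because soft: 2
  soft look: 2
  say soft: 2
  soft say: 2
  look say: 1
  … (6 more, each ≤ 1)

"soft soft", 4 times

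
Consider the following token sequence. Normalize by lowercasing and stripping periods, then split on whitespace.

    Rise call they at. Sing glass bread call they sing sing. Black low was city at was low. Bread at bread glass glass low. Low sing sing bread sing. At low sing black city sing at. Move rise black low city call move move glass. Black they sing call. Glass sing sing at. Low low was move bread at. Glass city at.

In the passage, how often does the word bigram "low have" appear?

0

Scanning the 61 overlapping bigram windows for "low have":
  (none found)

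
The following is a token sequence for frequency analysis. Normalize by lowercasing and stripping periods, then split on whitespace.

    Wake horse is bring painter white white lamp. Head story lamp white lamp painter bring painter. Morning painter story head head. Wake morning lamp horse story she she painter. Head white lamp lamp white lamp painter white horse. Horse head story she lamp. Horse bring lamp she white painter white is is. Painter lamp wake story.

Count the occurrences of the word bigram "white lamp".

4

Scanning the 55 overlapping bigram windows for "white lamp":
  position 7–8: white lamp
  position 12–13: white lamp
  position 31–32: white lamp
  position 34–35: white lamp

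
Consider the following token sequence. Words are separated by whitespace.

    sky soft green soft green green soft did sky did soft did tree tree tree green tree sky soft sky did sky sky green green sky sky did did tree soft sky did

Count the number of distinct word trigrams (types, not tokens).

33 tokens → 31 trigram windows in total.
Repeated trigrams (each contributes count−1 duplicates):
  soft sky did: 2
1 duplicate windows → 31 − 1 = 30 distinct.

30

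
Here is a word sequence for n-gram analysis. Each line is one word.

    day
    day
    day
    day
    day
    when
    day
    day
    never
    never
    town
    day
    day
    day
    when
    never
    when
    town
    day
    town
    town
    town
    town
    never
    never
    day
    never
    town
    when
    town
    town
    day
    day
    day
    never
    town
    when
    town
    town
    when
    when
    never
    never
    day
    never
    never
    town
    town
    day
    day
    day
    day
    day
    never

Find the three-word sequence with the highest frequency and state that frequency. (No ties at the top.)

"day day day", 8 times

Trigram frequencies (highest first):
  day day day: 8
  day day never: 3
  town day day: 3
  day day when: 2
  day never never: 2
  never never town: 2
  … (24 more, each ≤ 2)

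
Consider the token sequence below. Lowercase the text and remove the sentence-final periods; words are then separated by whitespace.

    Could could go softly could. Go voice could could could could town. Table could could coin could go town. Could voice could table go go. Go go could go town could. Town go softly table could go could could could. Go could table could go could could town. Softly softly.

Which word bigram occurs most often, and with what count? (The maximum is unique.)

Bigram frequencies (highest first):
  could could: 8
  could go: 7
  go could: 4
  could town: 3
  table could: 3
  go go: 3
  … (16 more, each ≤ 2)

"could could", 8 times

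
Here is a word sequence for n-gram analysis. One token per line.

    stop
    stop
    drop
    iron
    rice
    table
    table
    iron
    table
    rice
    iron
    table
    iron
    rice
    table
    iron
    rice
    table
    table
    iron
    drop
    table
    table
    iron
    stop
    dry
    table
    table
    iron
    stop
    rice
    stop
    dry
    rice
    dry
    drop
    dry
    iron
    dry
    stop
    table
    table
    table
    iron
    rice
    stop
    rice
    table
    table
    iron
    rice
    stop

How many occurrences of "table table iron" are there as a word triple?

Scanning the 50 overlapping trigram windows for "table table iron":
  position 6–8: table table iron
  position 18–20: table table iron
  position 22–24: table table iron
  position 27–29: table table iron
  position 42–44: table table iron
  position 48–50: table table iron

6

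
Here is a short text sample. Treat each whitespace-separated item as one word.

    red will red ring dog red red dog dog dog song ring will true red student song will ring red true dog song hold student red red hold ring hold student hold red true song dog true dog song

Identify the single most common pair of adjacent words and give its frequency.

Bigram frequencies (highest first):
  dog song: 3
  red red: 2
  dog dog: 2
  red true: 2
  true dog: 2
  hold student: 2
  … (25 more, each ≤ 1)

"dog song", 3 times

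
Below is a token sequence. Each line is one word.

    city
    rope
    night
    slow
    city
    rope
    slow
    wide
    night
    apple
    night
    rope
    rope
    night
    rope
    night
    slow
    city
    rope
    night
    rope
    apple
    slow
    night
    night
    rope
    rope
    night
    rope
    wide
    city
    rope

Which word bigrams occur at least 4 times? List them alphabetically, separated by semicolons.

Bigram counts meeting the condition (at least 4 times):
  city rope: 4
  night rope: 5
  rope night: 5

city rope; night rope; rope night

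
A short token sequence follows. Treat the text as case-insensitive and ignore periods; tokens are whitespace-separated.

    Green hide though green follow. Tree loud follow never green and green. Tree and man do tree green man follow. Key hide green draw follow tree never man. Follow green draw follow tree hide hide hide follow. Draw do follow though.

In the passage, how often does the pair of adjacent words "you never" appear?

Scanning the 40 overlapping bigram windows for "you never":
  (none found)

0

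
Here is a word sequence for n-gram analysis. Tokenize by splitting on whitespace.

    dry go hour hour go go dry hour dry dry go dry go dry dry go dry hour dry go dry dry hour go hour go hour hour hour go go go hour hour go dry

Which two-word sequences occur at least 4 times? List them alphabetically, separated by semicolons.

Bigram counts meeting the condition (at least 4 times):
  dry go: 5
  go dry: 6
  go hour: 4
  hour go: 5
  hour hour: 4

dry go; go dry; go hour; hour go; hour hour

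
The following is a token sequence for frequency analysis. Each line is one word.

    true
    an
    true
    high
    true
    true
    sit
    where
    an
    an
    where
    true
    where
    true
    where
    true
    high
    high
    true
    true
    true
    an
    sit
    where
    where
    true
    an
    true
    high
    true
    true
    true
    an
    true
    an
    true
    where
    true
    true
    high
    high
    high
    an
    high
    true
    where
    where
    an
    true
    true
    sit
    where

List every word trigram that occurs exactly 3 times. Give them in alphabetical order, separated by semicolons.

Trigram counts meeting the condition (exactly 3 times):
  high true true: 3
  true where true: 3

high true true; true where true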